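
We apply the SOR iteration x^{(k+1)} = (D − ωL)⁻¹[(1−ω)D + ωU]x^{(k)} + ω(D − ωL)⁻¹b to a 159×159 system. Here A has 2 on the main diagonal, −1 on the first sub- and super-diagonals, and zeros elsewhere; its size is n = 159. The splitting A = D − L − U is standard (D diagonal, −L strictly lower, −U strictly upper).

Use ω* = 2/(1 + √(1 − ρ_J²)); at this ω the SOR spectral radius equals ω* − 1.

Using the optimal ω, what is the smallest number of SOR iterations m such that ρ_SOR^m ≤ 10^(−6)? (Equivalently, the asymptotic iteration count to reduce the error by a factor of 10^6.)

m = 352

B_J for the 159×159 system has eigenvalues cos(kπ/160); ρ_J = cos(π/160) = 0.9998072.
root = sin(π/160) = 0.0196337  (since 1−cos² = sin²).
So ω* = 2/1.0196337 = 1.9614887 (Young).
At ω = 1.9614887 every |λ(B_ω)| = ω−1, so ρ_SOR = 0.9614887.
ρ_SOR^m ≤ 10^(−6) ⇔ m ≥ 6·ln10/(−ln 0.9614887) = 13.8155/0.0392725 = 351.786; m = ⌈351.786⌉ = 352.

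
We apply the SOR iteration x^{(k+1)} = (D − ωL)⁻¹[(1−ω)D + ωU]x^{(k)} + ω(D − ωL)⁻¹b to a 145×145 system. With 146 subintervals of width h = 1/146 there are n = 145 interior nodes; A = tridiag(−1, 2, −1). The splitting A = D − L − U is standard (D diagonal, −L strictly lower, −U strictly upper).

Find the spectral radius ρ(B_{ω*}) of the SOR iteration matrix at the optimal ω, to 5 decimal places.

ρ_J = max_k |cos(kπ/146)| = cos(π/146) = 0.99977
1 − cos²(π/146) = sin²(π/146) ⇒ √(1−ρ_J²) = sin(π/146) = 0.021516.
Young: ω* = 2/(1+√(1−ρ_J²)) = 2/(1+0.021516) = 2/1.021516 = 1.95787.
ρ(B_{ω*}) = ω*−1 = 0.95787

ρ_SOR = 0.95787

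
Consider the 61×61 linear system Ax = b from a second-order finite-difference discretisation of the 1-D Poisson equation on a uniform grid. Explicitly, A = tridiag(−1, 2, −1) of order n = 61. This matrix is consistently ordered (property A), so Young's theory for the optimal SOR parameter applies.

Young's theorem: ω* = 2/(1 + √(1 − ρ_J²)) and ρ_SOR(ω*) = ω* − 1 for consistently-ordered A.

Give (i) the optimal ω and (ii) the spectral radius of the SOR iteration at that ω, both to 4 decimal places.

ω* = 1.9036, ρ_SOR = 0.9036

n=61: λ(B_J) = 1 − λ(A)/2 = cos(kπ/62); k=1 gives ρ_J = 0.9987.
root = sin(π/62) = 0.05065  (since 1−cos² = sin²).
Young: ω* = 2/(1+√(1−ρ_J²)) = 2/(1+0.05065) = 2/1.05065 = 1.9036.
ρ(B_{ω*}) = ω*−1 = 0.9036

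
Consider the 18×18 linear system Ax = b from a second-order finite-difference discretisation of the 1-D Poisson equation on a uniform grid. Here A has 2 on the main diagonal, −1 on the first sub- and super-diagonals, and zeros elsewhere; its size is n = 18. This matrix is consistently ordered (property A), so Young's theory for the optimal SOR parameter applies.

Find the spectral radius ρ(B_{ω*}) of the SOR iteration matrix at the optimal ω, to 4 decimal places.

spectrum of D⁻¹(L+U) = {cos(kπ/19) : 1≤k≤18}; ρ_J = cos(π/19) = 0.9864.
√(1−ρ_J²) simplifies to sin(π/19) = 0.16459.
Young: ω* = 2/(1+√(1−ρ_J²)) = 2/(1+0.16459) = 2/1.16459 = 1.7173.
[ρ_SOR] ω* − 1 = 0.7173.

ρ_SOR = 0.7173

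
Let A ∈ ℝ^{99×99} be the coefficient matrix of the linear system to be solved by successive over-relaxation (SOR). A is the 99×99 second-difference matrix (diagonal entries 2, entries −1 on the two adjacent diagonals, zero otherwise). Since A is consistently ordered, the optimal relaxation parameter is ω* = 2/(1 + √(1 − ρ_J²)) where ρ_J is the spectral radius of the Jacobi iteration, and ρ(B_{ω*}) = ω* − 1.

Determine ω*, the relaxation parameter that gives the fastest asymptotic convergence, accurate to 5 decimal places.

n=99: λ(B_J) = 1 − λ(A)/2 = cos(kπ/100); k=1 gives ρ_J = 0.99951.
1 − cos²(π/100) = sin²(π/100) ⇒ √(1−ρ_J²) = sin(π/100) = 0.031411.
[ω*] 2 ÷ (1 + 0.031411) = 2 ÷ 1.031411 = 1.93909.
[ρ_SOR] ω* − 1 = 0.93909.

ω* = 1.93909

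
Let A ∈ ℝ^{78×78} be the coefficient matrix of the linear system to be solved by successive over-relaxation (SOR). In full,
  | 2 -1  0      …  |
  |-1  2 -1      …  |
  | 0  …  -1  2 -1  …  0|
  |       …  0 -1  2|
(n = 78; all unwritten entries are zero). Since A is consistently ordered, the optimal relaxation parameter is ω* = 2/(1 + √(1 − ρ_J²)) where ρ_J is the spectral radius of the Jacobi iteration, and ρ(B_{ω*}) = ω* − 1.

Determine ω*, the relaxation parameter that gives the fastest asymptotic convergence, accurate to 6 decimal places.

ρ_J = max_k |cos(kπ/79)| = cos(π/79) = 0.999209
root = sin(π/79) = 0.0397565  (since 1−cos² = sin²).
Young: ω* = 2/(1+√(1−ρ_J²)) = 2/(1+0.0397565) = 2/1.0397565 = 1.923527.
Hence ρ(B_{ω*}) = 1.923527 − 1 = 0.923527.

ω* = 1.923527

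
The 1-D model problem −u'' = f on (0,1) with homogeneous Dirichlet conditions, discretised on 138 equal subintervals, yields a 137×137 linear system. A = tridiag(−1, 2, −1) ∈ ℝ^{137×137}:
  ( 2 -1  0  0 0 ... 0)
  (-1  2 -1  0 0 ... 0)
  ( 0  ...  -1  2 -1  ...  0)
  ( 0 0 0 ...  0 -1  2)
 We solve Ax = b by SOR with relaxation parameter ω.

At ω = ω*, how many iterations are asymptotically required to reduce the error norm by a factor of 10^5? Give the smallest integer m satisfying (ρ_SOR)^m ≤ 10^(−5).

m = 253

spectrum of D⁻¹(L+U) = {cos(kπ/138) : 1≤k≤137}; ρ_J = cos(π/138) = 0.9997409.
1 − cos²(π/138) = sin²(π/138) ⇒ √(1−ρ_J²) = sin(π/138) = 0.0227632.
ω* = 2/(1+0.0227632) = 1.9554869
ρ(B_{ω*}) = ω*−1 = 0.9554869
Need (0.9554869)^m ≤ 10^(−5): m ≥ 5·ln10/|ln 0.9554869| = 11.5129/0.0455342 = 252.841 ⇒ m = 253.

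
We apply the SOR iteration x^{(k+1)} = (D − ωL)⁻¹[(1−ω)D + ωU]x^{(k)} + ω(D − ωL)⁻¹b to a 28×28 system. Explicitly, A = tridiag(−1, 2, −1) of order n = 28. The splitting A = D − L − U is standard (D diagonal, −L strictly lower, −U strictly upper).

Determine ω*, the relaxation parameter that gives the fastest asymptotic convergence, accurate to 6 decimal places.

ρ_J = max_k |cos(kπ/29)| = cos(π/29) = 0.994138
√(1−ρ_J²) = |sin(π/29)| = 0.1081190
ω* = 2/(1 + 0.1081190) = 2/1.1081190 = 1.804860.
At ω = 1.804860 every |λ(B_ω)| = ω−1, so ρ_SOR = 0.804860.

ω* = 1.804860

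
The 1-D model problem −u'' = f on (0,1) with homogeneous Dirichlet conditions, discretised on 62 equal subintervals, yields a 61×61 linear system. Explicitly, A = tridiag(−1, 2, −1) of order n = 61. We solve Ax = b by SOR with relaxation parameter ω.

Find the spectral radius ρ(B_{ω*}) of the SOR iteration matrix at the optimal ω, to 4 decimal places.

[ρ_J] n=61: ρ(B_J) = cos(π/(n+1)) = cos(π/62) = 0.9987.
√(1−ρ_J²) = |sin(π/62)| = 0.05065
ω* = 2/(1 + 0.05065) = 2/1.05065 = 1.9036.
ρ_SOR = ω* − 1 ≈ 0.9036.

ρ_SOR = 0.9036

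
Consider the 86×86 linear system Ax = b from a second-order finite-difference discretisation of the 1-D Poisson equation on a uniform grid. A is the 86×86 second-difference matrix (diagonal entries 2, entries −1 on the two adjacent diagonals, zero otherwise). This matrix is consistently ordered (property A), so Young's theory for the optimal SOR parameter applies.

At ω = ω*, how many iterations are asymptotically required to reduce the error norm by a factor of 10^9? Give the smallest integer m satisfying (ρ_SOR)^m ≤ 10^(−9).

B_J for the 86×86 system has eigenvalues cos(kπ/87); ρ_J = cos(π/87) = 0.9993481.
√(1 − cos²(π/87)) = sin(π/87) ≈ 0.0361024.
Then 2/(1+√(1−ρ_J²)) = 2/(1+0.0361024); ω* = 2/1.0361024 = 1.9303111.
ρ_SOR = ω* − 1 ≈ 0.9303111.
(0.9303111)^m ≤ 10^{−9}  ⇒  m·ln(0.9303111) ≤ −9·ln10  ⇒  m ≥ 286.882  ⇒  m = 287

m = 287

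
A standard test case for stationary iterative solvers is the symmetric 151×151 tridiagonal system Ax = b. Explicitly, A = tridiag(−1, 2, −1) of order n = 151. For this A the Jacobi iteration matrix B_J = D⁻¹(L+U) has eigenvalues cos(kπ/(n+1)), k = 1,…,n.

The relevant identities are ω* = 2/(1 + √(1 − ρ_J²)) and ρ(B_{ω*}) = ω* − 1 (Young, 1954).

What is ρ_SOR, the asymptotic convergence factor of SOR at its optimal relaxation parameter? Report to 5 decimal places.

ρ_SOR = 0.95950

spectrum of D⁻¹(L+U) = {cos(kπ/152) : 1≤k≤151}; ρ_J = cos(π/152) = 0.99979.
√(1−ρ_J²) simplifies to sin(π/152) = 0.020667.
Then 2/(1+√(1−ρ_J²)) = 2/(1+0.020667); ω* = 2/1.020667 = 1.95950.
[ρ_SOR] ω* − 1 = 0.95950.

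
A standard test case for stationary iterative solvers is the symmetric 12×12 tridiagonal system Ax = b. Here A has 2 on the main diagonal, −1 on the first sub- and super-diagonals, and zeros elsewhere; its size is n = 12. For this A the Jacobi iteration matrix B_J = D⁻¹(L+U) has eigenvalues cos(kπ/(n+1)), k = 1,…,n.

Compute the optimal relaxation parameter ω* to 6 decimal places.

ω* = 1.613794

n=12: λ(B_J) = 1 − λ(A)/2 = cos(kπ/13); k=1 gives ρ_J = 0.970942.
√(1−ρ_J²) simplifies to sin(π/13) = 0.2393157.
Then 2/(1+√(1−ρ_J²)) = 2/(1+0.2393157); ω* = 2/1.2393157 = 1.613794.
[ρ_SOR] ω* − 1 = 0.613794.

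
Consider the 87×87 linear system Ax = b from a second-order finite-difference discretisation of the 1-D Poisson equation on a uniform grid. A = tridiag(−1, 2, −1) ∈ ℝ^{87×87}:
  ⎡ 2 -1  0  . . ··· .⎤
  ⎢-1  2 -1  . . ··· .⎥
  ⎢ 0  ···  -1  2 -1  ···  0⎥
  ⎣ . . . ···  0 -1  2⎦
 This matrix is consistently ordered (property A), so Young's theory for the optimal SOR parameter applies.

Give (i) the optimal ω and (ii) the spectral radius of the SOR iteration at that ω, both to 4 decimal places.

ω* = 1.9311, ρ_SOR = 0.9311

n=87: λ(B_J) = 1 − λ(A)/2 = cos(kπ/88); k=1 gives ρ_J = 0.9994.
√(1−ρ_J²) simplifies to sin(π/88) = 0.03569.
ω* = 2 / (1 + 0.03569) = 2 / 1.03569 ≈ 1.9311.
At ω = 1.9311 every |λ(B_ω)| = ω−1, so ρ_SOR = 0.9311.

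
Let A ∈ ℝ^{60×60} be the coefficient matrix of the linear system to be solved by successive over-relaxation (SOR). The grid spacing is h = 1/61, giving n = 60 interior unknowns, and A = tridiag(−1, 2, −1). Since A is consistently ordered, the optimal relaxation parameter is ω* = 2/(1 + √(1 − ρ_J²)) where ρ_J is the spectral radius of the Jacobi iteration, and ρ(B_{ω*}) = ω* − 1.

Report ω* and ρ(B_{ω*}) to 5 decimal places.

ω* = 1.90208, ρ_SOR = 0.90208

B_J for the 60×60 system has eigenvalues cos(kπ/61); ρ_J = cos(π/61) = 0.99867.
√(1 − cos²(π/61)) = sin(π/61) ≈ 0.051479.
ω* = 2 / (1 + 0.051479) = 2 / 1.051479 ≈ 1.90208.
and ρ(B_{ω*}) = 1.90208 − 1 = 0.90208.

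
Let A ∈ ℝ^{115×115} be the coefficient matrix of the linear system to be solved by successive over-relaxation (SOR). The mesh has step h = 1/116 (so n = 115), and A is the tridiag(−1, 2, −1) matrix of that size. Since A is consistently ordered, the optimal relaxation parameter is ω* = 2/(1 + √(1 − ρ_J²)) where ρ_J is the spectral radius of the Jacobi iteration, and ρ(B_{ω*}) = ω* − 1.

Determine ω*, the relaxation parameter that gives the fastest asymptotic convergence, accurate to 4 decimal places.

[ρ_J] n=115: ρ(B_J) = cos(π/(n+1)) = cos(π/116) = 0.9996.
1 − cos²(π/116) = sin²(π/116) ⇒ √(1−ρ_J²) = sin(π/116) = 0.02708.
So ω* = 2/1.02708 = 1.9473 (Young).
ρ_SOR = ω* − 1 ≈ 0.9473.

ω* = 1.9473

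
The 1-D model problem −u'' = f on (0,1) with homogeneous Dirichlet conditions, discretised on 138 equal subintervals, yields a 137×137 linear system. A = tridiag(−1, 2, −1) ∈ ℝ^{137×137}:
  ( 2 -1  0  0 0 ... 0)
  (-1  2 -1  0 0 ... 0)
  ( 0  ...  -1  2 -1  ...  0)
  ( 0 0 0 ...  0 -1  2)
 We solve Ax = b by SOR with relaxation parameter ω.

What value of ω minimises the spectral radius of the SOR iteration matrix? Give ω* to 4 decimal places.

ω* = 1.9555

[ρ_J] n=137: ρ(B_J) = cos(π/(n+1)) = cos(π/138) = 0.9997.
root = sin(π/138) = 0.02276  (since 1−cos² = sin²).
[ω*] 2 ÷ (1 + 0.02276) = 2 ÷ 1.02276 = 1.9555.
and ρ(B_{ω*}) = 1.9555 − 1 = 0.9555.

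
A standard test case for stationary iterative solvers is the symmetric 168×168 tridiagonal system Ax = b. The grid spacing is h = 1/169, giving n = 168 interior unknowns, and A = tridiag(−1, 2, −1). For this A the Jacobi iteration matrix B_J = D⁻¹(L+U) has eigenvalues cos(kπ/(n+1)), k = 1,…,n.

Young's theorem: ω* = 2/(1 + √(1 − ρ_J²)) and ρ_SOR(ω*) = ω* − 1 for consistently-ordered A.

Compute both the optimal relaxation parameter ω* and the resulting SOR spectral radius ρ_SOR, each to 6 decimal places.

½·tridiag(1,0,1) at n=168: λ_k = cos(kπ/169); max |λ| at k=1 ⇒ ρ_J = cos(π/169) ≈ 0.999827.
√(1−ρ_J²) = |sin(π/169)| = 0.0185882
Young: ω* = 2/(1+√(1−ρ_J²)) = 2/(1+0.0185882) = 2/1.0185882 = 1.963502.
and ρ(B_{ω*}) = 1.963502 − 1 = 0.963502.

ω* = 1.963502, ρ_SOR = 0.963502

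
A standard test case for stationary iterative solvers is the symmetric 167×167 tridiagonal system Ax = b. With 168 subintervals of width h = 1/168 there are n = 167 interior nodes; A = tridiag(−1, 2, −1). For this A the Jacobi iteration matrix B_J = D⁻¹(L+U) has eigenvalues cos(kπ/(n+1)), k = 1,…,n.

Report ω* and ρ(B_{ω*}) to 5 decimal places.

ω* = 1.96329, ρ_SOR = 0.96329

With n=167, ρ(Jacobi) = cos(π/168) = 0.99983.
√(1−ρ_J²) = |sin(π/168)| = 0.018699
Then 2/(1+√(1−ρ_J²)) = 2/(1+0.018699); ω* = 2/1.018699 = 1.96329.
At ω = 1.96329 every |λ(B_ω)| = ω−1, so ρ_SOR = 0.96329.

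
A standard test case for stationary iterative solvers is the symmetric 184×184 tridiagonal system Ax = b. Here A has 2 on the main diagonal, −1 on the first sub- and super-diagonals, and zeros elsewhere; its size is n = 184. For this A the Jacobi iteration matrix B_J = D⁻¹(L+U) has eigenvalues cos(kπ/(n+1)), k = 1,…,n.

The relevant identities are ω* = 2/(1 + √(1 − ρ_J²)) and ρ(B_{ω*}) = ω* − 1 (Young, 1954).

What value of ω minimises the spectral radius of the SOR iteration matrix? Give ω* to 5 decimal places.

ρ_J = max_k |cos(kπ/185)| = cos(π/185) = 0.99986
root = sin(π/185) = 0.016981  (since 1−cos² = sin²).
Young: ω* = 2/(1+√(1−ρ_J²)) = 2/(1+0.016981) = 2/1.016981 = 1.96661.
ρ_SOR = ω* − 1 ≈ 0.96661.

ω* = 1.96661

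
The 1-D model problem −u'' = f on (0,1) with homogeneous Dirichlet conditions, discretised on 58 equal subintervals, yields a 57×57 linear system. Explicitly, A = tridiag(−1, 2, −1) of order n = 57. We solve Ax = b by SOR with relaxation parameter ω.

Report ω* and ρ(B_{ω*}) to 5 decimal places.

ω* = 1.89728, ρ_SOR = 0.89728

[ρ_J] n=57: ρ(B_J) = cos(π/(n+1)) = cos(π/58) = 0.99853.
√(1 − cos²(π/58)) = sin(π/58) ≈ 0.054139.
ω* = 2/(1+0.054139) = 1.89728
[ρ_SOR] ω* − 1 = 0.89728.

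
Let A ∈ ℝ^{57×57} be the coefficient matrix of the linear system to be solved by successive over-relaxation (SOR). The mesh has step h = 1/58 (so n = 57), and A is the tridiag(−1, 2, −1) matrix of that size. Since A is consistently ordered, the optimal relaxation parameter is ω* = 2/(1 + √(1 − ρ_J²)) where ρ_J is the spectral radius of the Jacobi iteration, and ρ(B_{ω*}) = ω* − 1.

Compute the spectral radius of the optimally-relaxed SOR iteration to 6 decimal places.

ρ_SOR = 0.897283

B_J for the 57×57 system has eigenvalues cos(kπ/58); ρ_J = cos(π/58) = 0.998533.
√(1−ρ_J²) simplifies to sin(π/58) = 0.0541389.
[ω*] 2 ÷ (1 + 0.0541389) = 2 ÷ 1.0541389 = 1.897283.
Hence ρ(B_{ω*}) = 1.897283 − 1 = 0.897283.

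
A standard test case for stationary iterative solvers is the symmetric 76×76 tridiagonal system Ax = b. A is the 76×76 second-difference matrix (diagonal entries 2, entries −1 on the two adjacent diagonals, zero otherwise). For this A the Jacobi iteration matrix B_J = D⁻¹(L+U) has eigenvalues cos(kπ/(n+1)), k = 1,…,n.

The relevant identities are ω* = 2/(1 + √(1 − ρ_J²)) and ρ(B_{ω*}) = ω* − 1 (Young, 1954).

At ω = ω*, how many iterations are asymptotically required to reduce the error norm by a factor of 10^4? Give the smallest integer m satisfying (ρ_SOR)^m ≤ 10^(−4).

ρ_J = max_k |cos(kπ/77)| = cos(π/77) = 0.9991678
√(1 − cos²(π/77)) = sin(π/77) ≈ 0.0407886.
So ω* = 2/1.0407886 = 1.9216198 (Young).
ρ(B_{ω*}) = ω*−1 = 0.9216198
ρ_SOR^m ≤ 10^(−4) ⇔ m ≥ 4·ln10/(−ln 0.9216198) = 9.21034/0.0816225 = 112.841; m = ⌈112.841⌉ = 113.

m = 113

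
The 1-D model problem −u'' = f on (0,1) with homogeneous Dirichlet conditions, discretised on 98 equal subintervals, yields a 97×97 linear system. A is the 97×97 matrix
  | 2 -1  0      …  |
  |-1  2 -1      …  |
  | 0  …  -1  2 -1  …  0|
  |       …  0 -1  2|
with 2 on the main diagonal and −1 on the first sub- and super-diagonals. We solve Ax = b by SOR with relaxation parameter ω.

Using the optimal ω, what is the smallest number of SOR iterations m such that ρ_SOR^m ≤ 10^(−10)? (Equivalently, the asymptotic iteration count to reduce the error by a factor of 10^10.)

m = 360

[ρ_J] n=97: ρ(B_J) = cos(π/(n+1)) = cos(π/98) = 0.9994862.
√(1 − cos²(π/98)) = sin(π/98) ≈ 0.0320516.
ω* = 2 / (1 + 0.0320516) = 2 / 1.0320516 ≈ 1.9378876.
ρ_SOR = ω* − 1 = 1.9378876 − 1 = 0.9378876.
10·ln10 = 23.0259; −ln(0.9378876) = 0.0641252; m = ⌈23.0259/0.0641252⌉ = ⌈359.077⌉ = 360.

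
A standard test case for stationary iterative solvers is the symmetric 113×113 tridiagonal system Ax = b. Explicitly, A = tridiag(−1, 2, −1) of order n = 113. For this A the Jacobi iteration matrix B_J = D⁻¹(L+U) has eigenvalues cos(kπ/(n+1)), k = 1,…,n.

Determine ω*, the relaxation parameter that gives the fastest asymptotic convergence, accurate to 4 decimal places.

ω* = 1.9464

n=113: λ(B_J) = 1 − λ(A)/2 = cos(kπ/114); k=1 gives ρ_J = 0.9996.
1 − cos²(π/114) = sin²(π/114) ⇒ √(1−ρ_J²) = sin(π/114) = 0.02755.
ω* = 2 / (1 + 0.02755) = 2 / 1.02755 ≈ 1.9464.
and ρ(B_{ω*}) = 1.9464 − 1 = 0.9464.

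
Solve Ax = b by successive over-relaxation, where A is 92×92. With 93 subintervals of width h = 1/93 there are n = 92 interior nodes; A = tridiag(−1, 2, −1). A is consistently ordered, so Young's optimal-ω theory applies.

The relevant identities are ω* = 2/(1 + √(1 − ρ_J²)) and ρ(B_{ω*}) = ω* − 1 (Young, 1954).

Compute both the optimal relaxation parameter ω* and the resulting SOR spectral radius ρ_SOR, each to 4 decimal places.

With n=92, ρ(Jacobi) = cos(π/93) = 0.9994.
root = sin(π/93) = 0.03377  (since 1−cos² = sin²).
Then 2/(1+√(1−ρ_J²)) = 2/(1+0.03377); ω* = 2/1.03377 = 1.9347.
Hence ρ(B_{ω*}) = 1.9347 − 1 = 0.9347.

ω* = 1.9347, ρ_SOR = 0.9347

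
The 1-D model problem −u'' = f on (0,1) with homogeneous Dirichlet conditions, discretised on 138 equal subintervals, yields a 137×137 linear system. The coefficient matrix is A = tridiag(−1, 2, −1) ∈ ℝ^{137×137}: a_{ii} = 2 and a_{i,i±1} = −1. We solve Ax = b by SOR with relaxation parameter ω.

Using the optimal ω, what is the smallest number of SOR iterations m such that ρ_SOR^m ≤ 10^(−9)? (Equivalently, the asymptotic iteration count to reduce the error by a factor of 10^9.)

m = 456

spectrum of D⁻¹(L+U) = {cos(kπ/138) : 1≤k≤137}; ρ_J = cos(π/138) = 0.9997409.
1 − cos²(π/138) = sin²(π/138) ⇒ √(1−ρ_J²) = sin(π/138) = 0.0227632.
Young: ω* = 2/(1+√(1−ρ_J²)) = 2/(1+0.0227632) = 2/1.0227632 = 1.9554869.
At ω = 1.9554869 every |λ(B_ω)| = ω−1, so ρ_SOR = 0.9554869.
9·ln10 = 20.7233; −ln(0.9554869) = 0.0455342; m = ⌈20.7233/0.0455342⌉ = ⌈455.115⌉ = 456.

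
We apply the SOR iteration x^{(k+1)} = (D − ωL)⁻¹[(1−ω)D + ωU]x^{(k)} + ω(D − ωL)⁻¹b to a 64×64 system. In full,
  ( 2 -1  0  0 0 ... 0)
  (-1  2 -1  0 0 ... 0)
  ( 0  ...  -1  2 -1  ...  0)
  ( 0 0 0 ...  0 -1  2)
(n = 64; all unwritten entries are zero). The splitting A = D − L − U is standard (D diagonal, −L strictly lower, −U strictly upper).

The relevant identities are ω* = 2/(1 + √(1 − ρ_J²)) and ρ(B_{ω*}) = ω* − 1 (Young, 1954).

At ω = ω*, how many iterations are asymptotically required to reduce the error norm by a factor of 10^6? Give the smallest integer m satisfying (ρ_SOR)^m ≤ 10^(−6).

With n=64, ρ(Jacobi) = cos(π/65) = 0.9988322.
√(1−ρ_J²) = |sin(π/65)| = 0.0483134
Then 2/(1+√(1−ρ_J²)) = 2/(1+0.0483134); ω* = 2/1.0483134 = 1.9078264.
Hence ρ(B_{ω*}) = 1.9078264 − 1 = 0.9078264.
ρ_SOR^m ≤ 10^(−6) ⇔ m ≥ 6·ln10/(−ln 0.9078264) = 13.8155/0.0967021 = 142.867; m = ⌈142.867⌉ = 143.

m = 143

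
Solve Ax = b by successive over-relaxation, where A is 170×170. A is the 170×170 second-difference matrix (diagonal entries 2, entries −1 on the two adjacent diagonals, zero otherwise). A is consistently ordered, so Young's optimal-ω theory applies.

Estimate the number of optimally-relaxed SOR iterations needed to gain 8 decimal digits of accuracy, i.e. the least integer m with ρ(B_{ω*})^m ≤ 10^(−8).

ρ_J = max_k |cos(kπ/171)| = cos(π/171) = 0.9998312
√(1−ρ_J²) = |sin(π/171)| = 0.0183709
Young: ω* = 2/(1+√(1−ρ_J²)) = 2/(1+0.0183709) = 2/1.0183709 = 1.9639210.
[ρ_SOR] ω* − 1 = 0.9639210.
Need (0.9639210)^m ≤ 10^(−8): m ≥ 8·ln10/|ln 0.9639210| = 18.4207/0.0367459 = 501.299 ⇒ m = 502.

m = 502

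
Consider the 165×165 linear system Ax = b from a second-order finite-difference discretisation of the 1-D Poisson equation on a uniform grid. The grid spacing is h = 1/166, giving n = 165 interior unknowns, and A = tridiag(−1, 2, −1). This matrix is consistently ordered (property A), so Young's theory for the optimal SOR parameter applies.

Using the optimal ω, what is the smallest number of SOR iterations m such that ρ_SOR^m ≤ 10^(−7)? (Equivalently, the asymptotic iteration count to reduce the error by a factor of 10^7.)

m = 426

spectrum of D⁻¹(L+U) = {cos(kπ/166) : 1≤k≤165}; ρ_J = cos(π/166) = 0.9998209.
√(1 − cos²(π/166)) = sin(π/166) ≈ 0.0189241.
ω* = 2/(1 + 0.0189241) = 2/1.0189241 = 1.9628547.
ρ(B_{ω*}) = ω*−1 = 0.9628547
For 7 digits: m = 7·ln10 / (−ln 0.9628547) = 16.1181/0.0378528 = 425.810; round up → m = 426.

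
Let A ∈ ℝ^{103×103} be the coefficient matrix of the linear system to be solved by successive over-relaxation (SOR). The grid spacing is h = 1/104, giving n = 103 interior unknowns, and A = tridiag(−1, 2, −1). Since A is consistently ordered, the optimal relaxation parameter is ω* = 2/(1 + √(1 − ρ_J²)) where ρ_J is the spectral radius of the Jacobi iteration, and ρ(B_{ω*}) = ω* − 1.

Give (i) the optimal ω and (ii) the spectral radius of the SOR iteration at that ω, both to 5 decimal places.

ω* = 1.94136, ρ_SOR = 0.94136

½·tridiag(1,0,1) at n=103: λ_k = cos(kπ/104); max |λ| at k=1 ⇒ ρ_J = cos(π/104) ≈ 0.99954.
1 − cos²(π/104) = sin²(π/104) ⇒ √(1−ρ_J²) = sin(π/104) = 0.030203.
So ω* = 2/1.030203 = 1.94136 (Young).
ρ_SOR = ω* − 1 ≈ 0.94136.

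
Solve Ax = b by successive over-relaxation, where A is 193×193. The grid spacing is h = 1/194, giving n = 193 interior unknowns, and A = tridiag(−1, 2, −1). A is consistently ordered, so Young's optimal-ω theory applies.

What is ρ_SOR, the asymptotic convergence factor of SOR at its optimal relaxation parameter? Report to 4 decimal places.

spectrum of D⁻¹(L+U) = {cos(kπ/194) : 1≤k≤193}; ρ_J = cos(π/194) = 0.9999.
√(1−ρ_J²) simplifies to sin(π/194) = 0.01619.
Then 2/(1+√(1−ρ_J²)) = 2/(1+0.01619); ω* = 2/1.01619 = 1.9681.
ρ_SOR = ω* − 1 = 1.9681 − 1 = 0.9681.

ρ_SOR = 0.9681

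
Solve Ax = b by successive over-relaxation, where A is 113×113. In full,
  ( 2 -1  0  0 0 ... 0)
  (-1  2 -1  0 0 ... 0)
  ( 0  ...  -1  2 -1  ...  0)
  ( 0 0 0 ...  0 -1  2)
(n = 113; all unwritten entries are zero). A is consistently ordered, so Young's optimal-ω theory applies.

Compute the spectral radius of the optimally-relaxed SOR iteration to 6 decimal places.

ρ_SOR = 0.946369

With n=113, ρ(Jacobi) = cos(π/114) = 0.999620.
√(1−ρ_J²) simplifies to sin(π/114) = 0.0275543.
Young: ω* = 2/(1+√(1−ρ_J²)) = 2/(1+0.0275543) = 2/1.0275543 = 1.946369.
At ω = 1.946369 every |λ(B_ω)| = ω−1, so ρ_SOR = 0.946369.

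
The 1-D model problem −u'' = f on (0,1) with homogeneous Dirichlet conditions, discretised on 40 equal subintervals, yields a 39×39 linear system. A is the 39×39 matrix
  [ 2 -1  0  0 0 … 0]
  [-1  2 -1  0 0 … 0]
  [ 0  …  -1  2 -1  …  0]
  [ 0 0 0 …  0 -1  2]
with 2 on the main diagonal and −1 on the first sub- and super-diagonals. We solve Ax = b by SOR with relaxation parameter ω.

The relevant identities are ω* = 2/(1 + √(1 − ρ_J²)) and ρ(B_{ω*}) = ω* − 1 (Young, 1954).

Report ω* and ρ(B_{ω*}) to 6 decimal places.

½·tridiag(1,0,1) at n=39: λ_k = cos(kπ/40); max |λ| at k=1 ⇒ ρ_J = cos(π/40) ≈ 0.996917.
root = sin(π/40) = 0.0784591  (since 1−cos² = sin²).
[ω*] 2 ÷ (1 + 0.0784591) = 2 ÷ 1.0784591 = 1.854498.
and ρ(B_{ω*}) = 1.854498 − 1 = 0.854498.

ω* = 1.854498, ρ_SOR = 0.854498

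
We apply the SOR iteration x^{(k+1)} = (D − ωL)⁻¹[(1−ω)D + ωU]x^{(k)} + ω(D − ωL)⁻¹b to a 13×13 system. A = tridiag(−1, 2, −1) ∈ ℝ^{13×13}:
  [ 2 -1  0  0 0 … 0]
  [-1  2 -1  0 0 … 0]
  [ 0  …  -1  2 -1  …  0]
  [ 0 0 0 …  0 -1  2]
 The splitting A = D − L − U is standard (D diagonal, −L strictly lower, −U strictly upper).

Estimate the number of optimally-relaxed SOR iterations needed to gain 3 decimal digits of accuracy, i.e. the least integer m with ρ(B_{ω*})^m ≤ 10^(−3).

m = 16

n=13: λ(B_J) = 1 − λ(A)/2 = cos(kπ/14); k=1 gives ρ_J = 0.9749279.
√(1 − cos²(π/14)) = sin(π/14) ≈ 0.2225209.
Then 2/(1+√(1−ρ_J²)) = 2/(1+0.2225209); ω* = 2/1.2225209 = 1.6359639.
ρ_SOR = ω* − 1 ≈ 0.6359639.
For 3 digits: m = 3·ln10 / (−ln 0.6359639) = 6.90776/0.452613 = 15.262; round up → m = 16.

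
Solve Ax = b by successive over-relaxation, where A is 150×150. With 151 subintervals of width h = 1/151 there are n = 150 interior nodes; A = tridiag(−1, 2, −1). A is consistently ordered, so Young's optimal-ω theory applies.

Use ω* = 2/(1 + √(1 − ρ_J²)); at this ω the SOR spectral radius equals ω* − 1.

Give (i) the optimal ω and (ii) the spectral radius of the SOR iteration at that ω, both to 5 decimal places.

ω* = 1.95924, ρ_SOR = 0.95924

spectrum of D⁻¹(L+U) = {cos(kπ/151) : 1≤k≤150}; ρ_J = cos(π/151) = 0.99978.
root = sin(π/151) = 0.020804  (since 1−cos² = sin²).
Then 2/(1+√(1−ρ_J²)) = 2/(1+0.020804); ω* = 2/1.020804 = 1.95924.
and ρ(B_{ω*}) = 1.95924 − 1 = 0.95924.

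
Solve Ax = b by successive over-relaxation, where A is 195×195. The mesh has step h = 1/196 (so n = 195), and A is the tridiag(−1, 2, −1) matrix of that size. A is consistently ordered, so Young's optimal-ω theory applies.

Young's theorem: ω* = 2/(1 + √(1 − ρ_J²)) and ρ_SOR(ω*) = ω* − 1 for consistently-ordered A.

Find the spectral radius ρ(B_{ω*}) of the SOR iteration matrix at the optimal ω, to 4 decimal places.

ρ_SOR = 0.9684

spectrum of D⁻¹(L+U) = {cos(kπ/196) : 1≤k≤195}; ρ_J = cos(π/196) = 0.9999.
root = sin(π/196) = 0.01603  (since 1−cos² = sin²).
So ω* = 2/1.01603 = 1.9684 (Young).
and ρ(B_{ω*}) = 1.9684 − 1 = 0.9684.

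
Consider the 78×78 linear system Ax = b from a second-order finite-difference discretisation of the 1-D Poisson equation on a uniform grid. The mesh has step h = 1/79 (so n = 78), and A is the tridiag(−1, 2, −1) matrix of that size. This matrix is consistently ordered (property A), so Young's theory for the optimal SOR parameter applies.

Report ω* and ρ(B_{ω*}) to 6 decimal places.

ω* = 1.923527, ρ_SOR = 0.923527

With n=78, ρ(Jacobi) = cos(π/79) = 0.999209.
√(1−ρ_J²) = |sin(π/79)| = 0.0397565
ω* = 2 / (1 + 0.0397565) = 2 / 1.0397565 ≈ 1.923527.
ρ_SOR = ω* − 1 ≈ 0.923527.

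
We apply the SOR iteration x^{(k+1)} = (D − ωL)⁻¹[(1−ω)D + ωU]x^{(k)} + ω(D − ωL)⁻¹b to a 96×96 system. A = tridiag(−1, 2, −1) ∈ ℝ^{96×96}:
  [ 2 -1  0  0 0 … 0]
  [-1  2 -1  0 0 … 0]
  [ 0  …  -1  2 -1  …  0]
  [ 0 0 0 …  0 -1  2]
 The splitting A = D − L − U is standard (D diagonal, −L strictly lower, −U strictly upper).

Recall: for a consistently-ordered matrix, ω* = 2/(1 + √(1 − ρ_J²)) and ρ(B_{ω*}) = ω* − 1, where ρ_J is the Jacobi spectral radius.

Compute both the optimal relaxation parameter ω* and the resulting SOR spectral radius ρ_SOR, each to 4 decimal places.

ω* = 1.9373, ρ_SOR = 0.9373

spectrum of D⁻¹(L+U) = {cos(kπ/97) : 1≤k≤96}; ρ_J = cos(π/97) = 0.9995.
√(1 − cos²(π/97)) = sin(π/97) ≈ 0.03238.
ω* = 2/(1 + 0.03238) = 2/1.03238 = 1.9373.
Hence ρ(B_{ω*}) = 1.9373 − 1 = 0.9373.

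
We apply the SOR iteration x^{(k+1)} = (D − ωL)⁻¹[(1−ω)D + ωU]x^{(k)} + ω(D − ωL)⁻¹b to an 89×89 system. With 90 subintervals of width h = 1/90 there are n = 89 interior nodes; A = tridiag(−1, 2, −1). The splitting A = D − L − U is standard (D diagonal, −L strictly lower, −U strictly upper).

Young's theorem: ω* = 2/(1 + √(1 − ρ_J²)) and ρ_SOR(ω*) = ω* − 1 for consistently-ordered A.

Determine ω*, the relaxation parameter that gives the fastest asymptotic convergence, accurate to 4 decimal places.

ω* = 1.9326

spectrum of D⁻¹(L+U) = {cos(kπ/90) : 1≤k≤89}; ρ_J = cos(π/90) = 0.9994.
√(1 − cos²(π/90)) = sin(π/90) ≈ 0.03490.
ω* = 2/(1 + 0.03490) = 2/1.03490 = 1.9326.
and ρ(B_{ω*}) = 1.9326 − 1 = 0.9326.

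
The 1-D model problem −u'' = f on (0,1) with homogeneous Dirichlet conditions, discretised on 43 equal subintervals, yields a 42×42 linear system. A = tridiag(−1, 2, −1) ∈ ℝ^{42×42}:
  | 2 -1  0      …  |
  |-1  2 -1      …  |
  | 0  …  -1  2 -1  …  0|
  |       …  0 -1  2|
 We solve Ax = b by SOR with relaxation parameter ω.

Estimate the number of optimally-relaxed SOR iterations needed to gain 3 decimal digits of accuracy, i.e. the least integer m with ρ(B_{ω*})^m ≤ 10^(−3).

m = 48

ρ_J = max_k |cos(kπ/43)| = cos(π/43) = 0.9973323
root = sin(π/43) = 0.0729953  (since 1−cos² = sin²).
ω* = 2/(1 + 0.0729953) = 2/1.0729953 = 1.8639411.
[ρ_SOR] ω* − 1 = 0.8639411.
For 3 digits: m = 3·ln10 / (−ln 0.8639411) = 6.90776/0.146251 = 47.232; round up → m = 48.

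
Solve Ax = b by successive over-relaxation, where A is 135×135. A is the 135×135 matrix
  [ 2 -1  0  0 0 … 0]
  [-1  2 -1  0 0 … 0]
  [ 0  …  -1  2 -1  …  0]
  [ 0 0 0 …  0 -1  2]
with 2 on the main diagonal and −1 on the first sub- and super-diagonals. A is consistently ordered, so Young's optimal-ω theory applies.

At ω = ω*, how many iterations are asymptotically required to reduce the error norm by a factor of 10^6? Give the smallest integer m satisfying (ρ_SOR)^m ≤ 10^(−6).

m = 300

With n=135, ρ(Jacobi) = cos(π/136) = 0.9997332.
√(1−ρ_J²) = |sin(π/136)| = 0.0230979
[ω*] 2 ÷ (1 + 0.0230979) = 2 ÷ 1.0230979 = 1.9548471.
At ω = 1.9548471 every |λ(B_ω)| = ω−1, so ρ_SOR = 0.9548471.
Need (0.9548471)^m ≤ 10^(−6): m ≥ 6·ln10/|ln 0.9548471| = 13.8155/0.0462041 = 299.010 ⇒ m = 300.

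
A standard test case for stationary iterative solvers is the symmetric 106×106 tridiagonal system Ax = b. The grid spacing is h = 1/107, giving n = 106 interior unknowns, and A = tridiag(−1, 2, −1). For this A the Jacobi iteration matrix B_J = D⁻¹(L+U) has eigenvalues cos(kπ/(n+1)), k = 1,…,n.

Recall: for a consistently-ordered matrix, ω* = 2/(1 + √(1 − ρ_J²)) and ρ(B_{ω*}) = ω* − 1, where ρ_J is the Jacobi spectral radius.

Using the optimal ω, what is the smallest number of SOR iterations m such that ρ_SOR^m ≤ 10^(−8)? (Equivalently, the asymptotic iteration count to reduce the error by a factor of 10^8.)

n=106: λ(B_J) = 1 − λ(A)/2 = cos(kπ/107); k=1 gives ρ_J = 0.9995690.
1 − cos²(π/107) = sin²(π/107) ⇒ √(1−ρ_J²) = sin(π/107) = 0.0293565.
ω* = 2/(1 + 0.0293565) = 2/1.0293565 = 1.9429615.
ρ_SOR = ω* − 1 ≈ 0.9429615.
Need (0.9429615)^m ≤ 10^(−8): m ≥ 8·ln10/|ln 0.9429615| = 18.4207/0.0587298 = 313.652 ⇒ m = 314.

m = 314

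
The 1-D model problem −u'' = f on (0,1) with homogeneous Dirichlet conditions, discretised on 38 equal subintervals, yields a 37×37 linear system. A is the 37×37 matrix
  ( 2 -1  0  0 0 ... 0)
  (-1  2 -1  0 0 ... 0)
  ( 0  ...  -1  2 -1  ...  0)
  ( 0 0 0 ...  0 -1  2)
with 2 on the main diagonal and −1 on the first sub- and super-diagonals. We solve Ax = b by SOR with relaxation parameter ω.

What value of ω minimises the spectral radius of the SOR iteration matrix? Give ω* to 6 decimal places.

B_J for the 37×37 system has eigenvalues cos(kπ/38); ρ_J = cos(π/38) = 0.996584.
root = sin(π/38) = 0.0825793  (since 1−cos² = sin²).
ω* = 2/(1+0.0825793) = 1.847440
ρ_SOR = ω* − 1 = 1.847440 − 1 = 0.847440.

ω* = 1.847440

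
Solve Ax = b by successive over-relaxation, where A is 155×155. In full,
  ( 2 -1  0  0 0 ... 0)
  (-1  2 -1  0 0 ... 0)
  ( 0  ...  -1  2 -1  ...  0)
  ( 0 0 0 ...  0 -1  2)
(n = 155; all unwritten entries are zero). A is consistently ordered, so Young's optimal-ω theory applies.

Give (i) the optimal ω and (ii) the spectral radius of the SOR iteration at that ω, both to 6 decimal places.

ω* = 1.960521, ρ_SOR = 0.960521

½·tridiag(1,0,1) at n=155: λ_k = cos(kπ/156); max |λ| at k=1 ⇒ ρ_J = cos(π/156) ≈ 0.999797.
√(1 − cos²(π/156)) = sin(π/156) ≈ 0.0201371.
So ω* = 2/1.0201371 = 1.960521 (Young).
[ρ_SOR] ω* − 1 = 0.960521.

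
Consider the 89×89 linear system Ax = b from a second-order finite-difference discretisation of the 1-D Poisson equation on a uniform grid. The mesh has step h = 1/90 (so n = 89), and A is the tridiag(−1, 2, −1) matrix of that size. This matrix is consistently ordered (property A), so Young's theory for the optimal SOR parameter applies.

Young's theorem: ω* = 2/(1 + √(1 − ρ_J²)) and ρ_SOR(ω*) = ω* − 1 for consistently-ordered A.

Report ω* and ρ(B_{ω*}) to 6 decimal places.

ω* = 1.932555, ρ_SOR = 0.932555

n=89: λ(B_J) = 1 − λ(A)/2 = cos(kπ/90); k=1 gives ρ_J = 0.999391.
√(1−ρ_J²) simplifies to sin(π/90) = 0.0348995.
Then 2/(1+√(1−ρ_J²)) = 2/(1+0.0348995); ω* = 2/1.0348995 = 1.932555.
Hence ρ(B_{ω*}) = 1.932555 − 1 = 0.932555.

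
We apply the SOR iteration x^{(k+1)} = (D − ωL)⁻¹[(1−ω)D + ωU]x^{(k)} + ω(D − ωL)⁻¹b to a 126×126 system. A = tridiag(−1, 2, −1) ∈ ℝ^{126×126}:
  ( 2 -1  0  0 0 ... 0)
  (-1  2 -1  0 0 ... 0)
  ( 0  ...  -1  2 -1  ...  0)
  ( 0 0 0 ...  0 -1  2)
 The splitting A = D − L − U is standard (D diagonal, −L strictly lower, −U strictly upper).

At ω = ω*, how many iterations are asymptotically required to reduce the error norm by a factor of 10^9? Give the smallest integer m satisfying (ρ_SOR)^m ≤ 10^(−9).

ρ_J = max_k |cos(kπ/127)| = cos(π/127) = 0.9996941
root = sin(π/127) = 0.0247344  (since 1−cos² = sin²).
Young: ω* = 2/(1+√(1−ρ_J²)) = 2/(1+0.0247344) = 2/1.0247344 = 1.9517252.
[ρ_SOR] ω* − 1 = 0.9517252.
Need (0.9517252)^m ≤ 10^(−9): m ≥ 9·ln10/|ln 0.9517252| = 20.7233/0.0494789 = 418.831 ⇒ m = 419.

m = 419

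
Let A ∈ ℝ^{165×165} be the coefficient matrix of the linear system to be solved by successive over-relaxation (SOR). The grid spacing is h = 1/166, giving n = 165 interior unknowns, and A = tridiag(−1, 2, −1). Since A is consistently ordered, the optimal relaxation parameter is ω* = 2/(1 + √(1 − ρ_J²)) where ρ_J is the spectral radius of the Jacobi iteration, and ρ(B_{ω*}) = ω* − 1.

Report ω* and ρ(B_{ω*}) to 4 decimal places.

ω* = 1.9629, ρ_SOR = 0.9629

With n=165, ρ(Jacobi) = cos(π/166) = 0.9998.
√(1 − cos²(π/166)) = sin(π/166) ≈ 0.01892.
ω* = 2 / (1 + 0.01892) = 2 / 1.01892 ≈ 1.9629.
ρ_SOR = ω* − 1 ≈ 0.9629.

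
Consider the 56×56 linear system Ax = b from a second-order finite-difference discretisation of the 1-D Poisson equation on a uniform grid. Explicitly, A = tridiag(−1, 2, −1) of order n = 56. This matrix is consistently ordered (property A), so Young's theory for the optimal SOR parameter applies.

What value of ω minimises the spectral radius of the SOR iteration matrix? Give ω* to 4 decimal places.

With n=56, ρ(Jacobi) = cos(π/57) = 0.9985.
√(1−ρ_J²) = |sin(π/57)| = 0.05509
ω* = 2 / (1 + 0.05509) = 2 / 1.05509 ≈ 1.8956.
ρ_SOR = ω* − 1 ≈ 0.8956.

ω* = 1.8956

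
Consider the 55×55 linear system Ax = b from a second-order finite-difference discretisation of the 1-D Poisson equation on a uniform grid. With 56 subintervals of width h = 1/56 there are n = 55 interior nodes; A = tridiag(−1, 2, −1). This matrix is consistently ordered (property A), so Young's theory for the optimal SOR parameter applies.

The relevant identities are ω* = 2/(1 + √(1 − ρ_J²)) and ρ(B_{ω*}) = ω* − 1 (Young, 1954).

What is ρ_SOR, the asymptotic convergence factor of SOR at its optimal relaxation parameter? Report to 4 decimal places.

ρ_SOR = 0.8938

½·tridiag(1,0,1) at n=55: λ_k = cos(kπ/56); max |λ| at k=1 ⇒ ρ_J = cos(π/56) ≈ 0.9984.
1 − cos²(π/56) = sin²(π/56) ⇒ √(1−ρ_J²) = sin(π/56) = 0.05607.
ω* = 2/(1+0.05607) = 1.8938
[ρ_SOR] ω* − 1 = 0.8938.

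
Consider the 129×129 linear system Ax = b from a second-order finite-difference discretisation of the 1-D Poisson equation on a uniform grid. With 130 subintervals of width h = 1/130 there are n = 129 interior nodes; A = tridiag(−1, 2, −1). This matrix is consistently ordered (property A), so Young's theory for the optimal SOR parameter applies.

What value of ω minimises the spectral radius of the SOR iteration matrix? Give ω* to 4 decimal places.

½·tridiag(1,0,1) at n=129: λ_k = cos(kπ/130); max |λ| at k=1 ⇒ ρ_J = cos(π/130) ≈ 0.9997.
root = sin(π/130) = 0.02416  (since 1−cos² = sin²).
Young: ω* = 2/(1+√(1−ρ_J²)) = 2/(1+0.02416) = 2/1.02416 = 1.9528.
Hence ρ(B_{ω*}) = 1.9528 − 1 = 0.9528.

ω* = 1.9528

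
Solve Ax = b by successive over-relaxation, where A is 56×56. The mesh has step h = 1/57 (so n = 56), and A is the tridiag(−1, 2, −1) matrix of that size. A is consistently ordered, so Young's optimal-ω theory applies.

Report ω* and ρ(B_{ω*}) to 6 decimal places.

spectrum of D⁻¹(L+U) = {cos(kπ/57) : 1≤k≤56}; ρ_J = cos(π/57) = 0.998482.
√(1−ρ_J²) simplifies to sin(π/57) = 0.0550878.
ω* = 2 / (1 + 0.0550878) = 2 / 1.0550878 ≈ 1.895577.
ρ_SOR = ω* − 1 = 1.895577 − 1 = 0.895577.

ω* = 1.895577, ρ_SOR = 0.895577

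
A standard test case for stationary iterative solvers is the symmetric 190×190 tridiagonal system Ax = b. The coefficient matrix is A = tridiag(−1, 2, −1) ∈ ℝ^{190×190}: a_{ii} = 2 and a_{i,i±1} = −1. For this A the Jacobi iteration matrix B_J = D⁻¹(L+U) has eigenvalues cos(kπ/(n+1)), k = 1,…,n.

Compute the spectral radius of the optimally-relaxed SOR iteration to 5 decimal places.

ρ_SOR = 0.96764

spectrum of D⁻¹(L+U) = {cos(kπ/191) : 1≤k≤190}; ρ_J = cos(π/191) = 0.99986.
√(1−ρ_J²) = |sin(π/191)| = 0.016447
ω* = 2/(1 + 0.016447) = 2/1.016447 = 1.96764.
ρ_SOR = ω* − 1 = 1.96764 − 1 = 0.96764.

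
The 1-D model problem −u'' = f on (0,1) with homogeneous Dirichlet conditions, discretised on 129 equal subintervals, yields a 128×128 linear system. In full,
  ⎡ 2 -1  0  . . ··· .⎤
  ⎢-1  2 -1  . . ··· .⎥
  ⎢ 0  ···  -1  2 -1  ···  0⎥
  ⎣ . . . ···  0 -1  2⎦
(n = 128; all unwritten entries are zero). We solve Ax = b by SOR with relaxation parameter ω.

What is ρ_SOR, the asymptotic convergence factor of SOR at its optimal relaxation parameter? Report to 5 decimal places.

ρ_SOR = 0.95246

B_J for the 128×128 system has eigenvalues cos(kπ/129); ρ_J = cos(π/129) = 0.99970.
root = sin(π/129) = 0.024351  (since 1−cos² = sin²).
ω* = 2/(1+0.024351) = 1.95246
ρ_SOR = ω* − 1 ≈ 0.95246.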